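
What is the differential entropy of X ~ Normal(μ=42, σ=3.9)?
2.7799 nats

We have X ~ Normal(μ=42, σ=3.9).

The differential entropy measures the uncertainty or information content of the distribution.

For a Normal distribution with μ=42, σ=3.9:
h(X) = 2.7799 nats

(In bits, this would be 4.0106 bits.)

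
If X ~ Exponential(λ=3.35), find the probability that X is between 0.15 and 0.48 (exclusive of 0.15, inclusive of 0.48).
0.404728

We have X ~ Exponential(λ=3.35).

To find P(0.15 < X ≤ 0.48), we use:
P(0.15 < X ≤ 0.48) = P(X ≤ 0.48) - P(X ≤ 0.15)
                 = F(0.48) - F(0.15)
                 = 0.799712 - 0.394984
                 = 0.404728

So there's approximately a 40.5% chance that X falls in this range.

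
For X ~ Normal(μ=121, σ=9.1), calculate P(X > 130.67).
0.143973

We have X ~ Normal(μ=121, σ=9.1).

P(X > 130.67) = 1 - P(X ≤ 130.67)
                = 1 - F(130.67)
                = 1 - 0.856027
                = 0.143973

So there's approximately a 14.4% chance that X exceeds 130.67.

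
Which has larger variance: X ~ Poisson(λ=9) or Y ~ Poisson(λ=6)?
X has larger variance (9.0000 > 6.0000)

Compute the variance for each distribution:

X ~ Poisson(λ=9):
Var(X) = 9.0000

Y ~ Poisson(λ=6):
Var(Y) = 6.0000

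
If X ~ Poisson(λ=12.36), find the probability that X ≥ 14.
0.356971

We have X ~ Poisson(λ=12.36).

For discrete distributions, P(X ≥ 14) = 1 - P(X ≤ 13).

P(X ≤ 13) = 0.643029
P(X ≥ 14) = 1 - 0.643029 = 0.356971

So there's approximately a 35.7% chance that X is at least 14.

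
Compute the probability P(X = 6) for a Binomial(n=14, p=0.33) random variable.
0.157484

We have X ~ Binomial(n=14, p=0.33).

For a Binomial distribution, the PMF gives us the probability of each outcome.

Using the PMF formula:
P(X = 6) = 0.157484

Rounded to 4 decimal places: 0.1575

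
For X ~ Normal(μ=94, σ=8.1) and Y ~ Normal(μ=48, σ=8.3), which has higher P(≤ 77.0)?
Y has higher probability (P(Y ≤ 77.0) = 0.9998 > P(X ≤ 77.0) = 0.0179)

Compute P(≤ 77.0) for each distribution:

X ~ Normal(μ=94, σ=8.1):
P(X ≤ 77.0) = 0.0179

Y ~ Normal(μ=48, σ=8.3):
P(Y ≤ 77.0) = 0.9998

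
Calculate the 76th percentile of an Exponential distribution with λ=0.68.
2.0987

We have X ~ Exponential(λ=0.68).

We want to find x such that P(X ≤ x) = 0.76.

This is the 76th percentile, which means 76% of values fall below this point.

Using the inverse CDF (quantile function):
x = F⁻¹(0.76) = 2.0987

Verification: P(X ≤ 2.0987) = 0.76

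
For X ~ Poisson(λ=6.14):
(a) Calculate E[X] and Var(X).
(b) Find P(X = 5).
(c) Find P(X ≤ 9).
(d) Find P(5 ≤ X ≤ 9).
(a) E[X] = 6.1400, Var(X) = 6.1400
(b) P(X = 5) = 0.156708
(c) P(X ≤ 9) = 0.906101
(d) P(5 ≤ X ≤ 9) = 0.639347

We have X ~ Poisson(λ=6.14).

(a) Moments:
E[X] = 6.1400
Var(X) = 6.1400
σ = √Var(X) = 2.4779

(b) Point probability using PMF:
P(X = 5) = 0.156708

(c) Cumulative probability using CDF:
P(X ≤ 9) = F(9) = 0.906101

(d) Range probability:
P(5 ≤ X ≤ 9) = P(X ≤ 9) - P(X ≤ 4)
                   = F(9) - F(4)
                   = 0.906101 - 0.266754
                   = 0.639347

This means approximately 63.9% of outcomes fall in the interval [5, 9].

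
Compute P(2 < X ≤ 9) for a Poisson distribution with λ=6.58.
0.829850

We have X ~ Poisson(λ=6.58).

To find P(2 < X ≤ 9), we use:
P(2 < X ≤ 9) = P(X ≤ 9) - P(X ≤ 2)
                 = F(9) - F(2)
                 = 0.870414 - 0.040564
                 = 0.829850

So there's approximately a 83.0% chance that X falls in this range.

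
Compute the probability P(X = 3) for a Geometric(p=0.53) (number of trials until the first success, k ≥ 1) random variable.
0.117077

We have X ~ Geometric(p=0.53) (number of trials until the first success, k ≥ 1).

For a Geometric distribution, the PMF gives us the probability of each outcome.

Using the PMF formula:
P(X = 3) = 0.117077

Rounded to 4 decimal places: 0.1171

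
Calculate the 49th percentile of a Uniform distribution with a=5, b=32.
18.2300

We have X ~ Uniform(a=5, b=32).

We want to find x such that P(X ≤ x) = 0.49.

This is the 49th percentile, which means 49% of values fall below this point.

Using the inverse CDF (quantile function):
x = F⁻¹(0.49) = 18.2300

Verification: P(X ≤ 18.2300) = 0.49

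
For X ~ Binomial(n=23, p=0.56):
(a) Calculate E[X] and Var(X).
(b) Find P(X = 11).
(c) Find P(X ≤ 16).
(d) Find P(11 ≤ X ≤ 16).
(a) E[X] = 12.8800, Var(X) = 5.6672
(b) P(X = 11) = 0.120921
(c) P(X ≤ 16) = 0.938227
(d) P(11 ≤ X ≤ 16) = 0.779506

We have X ~ Binomial(n=23, p=0.56).

(a) Moments:
E[X] = 12.8800
Var(X) = 5.6672
σ = √Var(X) = 2.3806

(b) Point probability using PMF:
P(X = 11) = 0.120921

(c) Cumulative probability using CDF:
P(X ≤ 16) = F(16) = 0.938227

(d) Range probability:
P(11 ≤ X ≤ 16) = P(X ≤ 16) - P(X ≤ 10)
                   = F(16) - F(10)
                   = 0.938227 - 0.158721
                   = 0.779506

This means approximately 78.0% of outcomes fall in the interval [11, 16].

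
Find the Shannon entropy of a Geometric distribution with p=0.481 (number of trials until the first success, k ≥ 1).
1.4396 nats

We have X ~ Geometric(p=0.481) (number of trials until the first success, k ≥ 1).

The Shannon entropy measures the uncertainty or information content of the distribution.

For a Geometric distribution with p=0.481 (number of trials until the first success, k ≥ 1):
H(X) = 1.4396 nats

(In bits, this would be 2.0768 bits.)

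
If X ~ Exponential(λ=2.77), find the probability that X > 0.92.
0.078207

We have X ~ Exponential(λ=2.77).

P(X > 0.92) = 1 - P(X ≤ 0.92)
                = 1 - F(0.92)
                = 1 - 0.921793
                = 0.078207

So there's approximately a 7.8% chance that X exceeds 0.92.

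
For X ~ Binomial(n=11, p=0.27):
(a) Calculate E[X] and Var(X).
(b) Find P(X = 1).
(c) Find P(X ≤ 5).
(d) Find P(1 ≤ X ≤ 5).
(a) E[X] = 2.9700, Var(X) = 2.1681
(b) P(X = 1) = 0.127639
(c) P(X ≤ 5) = 0.951038
(d) P(1 ≤ X ≤ 5) = 0.919666

We have X ~ Binomial(n=11, p=0.27).

(a) Moments:
E[X] = 2.9700
Var(X) = 2.1681
σ = √Var(X) = 1.4724

(b) Point probability using PMF:
P(X = 1) = 0.127639

(c) Cumulative probability using CDF:
P(X ≤ 5) = F(5) = 0.951038

(d) Range probability:
P(1 ≤ X ≤ 5) = P(X ≤ 5) - P(X ≤ 0)
                   = F(5) - F(0)
                   = 0.951038 - 0.031373
                   = 0.919666

This means approximately 92.0% of outcomes fall in the interval [1, 5].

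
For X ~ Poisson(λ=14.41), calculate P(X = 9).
0.040741

We have X ~ Poisson(λ=14.41).

For a Poisson distribution, the PMF gives us the probability of each outcome.

Using the PMF formula:
P(X = 9) = 0.040741

Rounded to 4 decimal places: 0.0407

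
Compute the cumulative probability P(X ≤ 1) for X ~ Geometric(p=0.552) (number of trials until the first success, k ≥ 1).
0.552000

We have X ~ Geometric(p=0.552) (number of trials until the first success, k ≥ 1).

The CDF gives us P(X ≤ k).

Using the CDF:
P(X ≤ 1) = 0.552000

This means there's approximately a 55.2% chance that X is at most 1.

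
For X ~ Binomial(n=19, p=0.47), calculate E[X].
8.9300

We have X ~ Binomial(n=19, p=0.47).

For a Binomial distribution with n=19, p=0.47:
E[X] = 8.9300

This is the expected (average) value of X.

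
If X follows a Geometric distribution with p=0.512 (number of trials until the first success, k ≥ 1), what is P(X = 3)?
0.121930

We have X ~ Geometric(p=0.512) (number of trials until the first success, k ≥ 1).

For a Geometric distribution, the PMF gives us the probability of each outcome.

Using the PMF formula:
P(X = 3) = 0.121930

Rounded to 4 decimal places: 0.1219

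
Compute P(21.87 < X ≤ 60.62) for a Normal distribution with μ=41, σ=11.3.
0.913508

We have X ~ Normal(μ=41, σ=11.3).

To find P(21.87 < X ≤ 60.62), we use:
P(21.87 < X ≤ 60.62) = P(X ≤ 60.62) - P(X ≤ 21.87)
                 = F(60.62) - F(21.87)
                 = 0.958743 - 0.045235
                 = 0.913508

So there's approximately a 91.4% chance that X falls in this range.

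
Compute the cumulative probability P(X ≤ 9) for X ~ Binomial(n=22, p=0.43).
0.510931

We have X ~ Binomial(n=22, p=0.43).

The CDF gives us P(X ≤ k).

Using the CDF:
P(X ≤ 9) = 0.510931

This means there's approximately a 51.1% chance that X is at most 9.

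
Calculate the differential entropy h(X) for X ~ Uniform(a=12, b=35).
3.1355 nats

We have X ~ Uniform(a=12, b=35).

The differential entropy measures the uncertainty or information content of the distribution.

For a Uniform distribution with a=12, b=35:
h(X) = 3.1355 nats

(In bits, this would be 4.5236 bits.)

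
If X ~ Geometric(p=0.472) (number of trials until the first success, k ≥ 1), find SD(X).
1.5395

We have X ~ Geometric(p=0.472) (number of trials until the first success, k ≥ 1).

For a Geometric distribution with p=0.472 (number of trials until the first success, k ≥ 1):
σ = √Var(X) = 1.5395

The standard deviation is the square root of the variance.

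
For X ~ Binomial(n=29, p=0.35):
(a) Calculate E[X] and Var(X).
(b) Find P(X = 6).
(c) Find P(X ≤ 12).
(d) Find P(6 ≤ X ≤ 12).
(a) E[X] = 10.1500, Var(X) = 6.5975
(b) P(X = 6) = 0.043464
(c) P(X ≤ 12) = 0.820716
(d) P(6 ≤ X ≤ 12) = 0.790395

We have X ~ Binomial(n=29, p=0.35).

(a) Moments:
E[X] = 10.1500
Var(X) = 6.5975
σ = √Var(X) = 2.5686

(b) Point probability using PMF:
P(X = 6) = 0.043464

(c) Cumulative probability using CDF:
P(X ≤ 12) = F(12) = 0.820716

(d) Range probability:
P(6 ≤ X ≤ 12) = P(X ≤ 12) - P(X ≤ 5)
                   = F(12) - F(5)
                   = 0.820716 - 0.030321
                   = 0.790395

This means approximately 79.0% of outcomes fall in the interval [6, 12].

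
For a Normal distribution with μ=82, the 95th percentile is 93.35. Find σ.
σ = 6.9003

For X ~ Normal(μ, σ), the p-th percentile satisfies x = μ + z_p × σ,
where z_p = Φ⁻¹(p) is the standard normal quantile.

Step 1: z_{0.95} = Φ⁻¹(0.95) = 1.6449

Step 2: Solve for σ:
93.35 = 82 + 1.6449 × σ
σ = (93.35 - 82) / 1.6449
σ = 11.35 / 1.6449
σ = 6.9003

Verification: μ + z × σ = 82 + 1.6449 × 6.9003 = 93.35 ✓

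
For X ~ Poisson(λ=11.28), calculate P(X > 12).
0.342297

We have X ~ Poisson(λ=11.28).

P(X > 12) = 1 - P(X ≤ 12)
                = 1 - F(12)
                = 1 - 0.657703
                = 0.342297

So there's approximately a 34.2% chance that X exceeds 12.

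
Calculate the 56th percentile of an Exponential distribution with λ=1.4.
0.5864

We have X ~ Exponential(λ=1.4).

We want to find x such that P(X ≤ x) = 0.56.

This is the 56th percentile, which means 56% of values fall below this point.

Using the inverse CDF (quantile function):
x = F⁻¹(0.56) = 0.5864

Verification: P(X ≤ 0.5864) = 0.56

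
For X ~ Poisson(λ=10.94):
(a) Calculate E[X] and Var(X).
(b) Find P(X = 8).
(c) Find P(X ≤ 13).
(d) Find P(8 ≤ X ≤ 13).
(a) E[X] = 10.9400, Var(X) = 10.9400
(b) P(X = 8) = 0.090248
(c) P(X ≤ 13) = 0.786816
(d) P(8 ≤ X ≤ 13) = 0.639708

We have X ~ Poisson(λ=10.94).

(a) Moments:
E[X] = 10.9400
Var(X) = 10.9400
σ = √Var(X) = 3.3076

(b) Point probability using PMF:
P(X = 8) = 0.090248

(c) Cumulative probability using CDF:
P(X ≤ 13) = F(13) = 0.786816

(d) Range probability:
P(8 ≤ X ≤ 13) = P(X ≤ 13) - P(X ≤ 7)
                   = F(13) - F(7)
                   = 0.786816 - 0.147109
                   = 0.639708

This means approximately 64.0% of outcomes fall in the interval [8, 13].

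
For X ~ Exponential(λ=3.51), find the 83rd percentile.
0.5048

We have X ~ Exponential(λ=3.51).

We want to find x such that P(X ≤ x) = 0.83.

This is the 83rd percentile, which means 83% of values fall below this point.

Using the inverse CDF (quantile function):
x = F⁻¹(0.83) = 0.5048

Verification: P(X ≤ 0.5048) = 0.83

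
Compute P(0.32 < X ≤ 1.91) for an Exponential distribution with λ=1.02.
0.578986

We have X ~ Exponential(λ=1.02).

To find P(0.32 < X ≤ 1.91), we use:
P(0.32 < X ≤ 1.91) = P(X ≤ 1.91) - P(X ≤ 0.32)
                 = F(1.91) - F(0.32)
                 = 0.857470 - 0.278483
                 = 0.578986

So there's approximately a 57.9% chance that X falls in this range.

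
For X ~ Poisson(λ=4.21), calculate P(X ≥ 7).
0.133682

We have X ~ Poisson(λ=4.21).

For discrete distributions, P(X ≥ 7) = 1 - P(X ≤ 6).

P(X ≤ 6) = 0.866318
P(X ≥ 7) = 1 - 0.866318 = 0.133682

So there's approximately a 13.4% chance that X is at least 7.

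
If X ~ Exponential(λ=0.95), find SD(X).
1.0526

We have X ~ Exponential(λ=0.95).

For an Exponential distribution with λ=0.95:
σ = √Var(X) = 1.0526

The standard deviation is the square root of the variance.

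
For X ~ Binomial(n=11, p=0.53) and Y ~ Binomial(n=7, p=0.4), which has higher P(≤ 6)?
Y has higher probability (P(Y ≤ 6) = 0.9984 > P(X ≤ 6) = 0.6541)

Compute P(≤ 6) for each distribution:

X ~ Binomial(n=11, p=0.53):
P(X ≤ 6) = 0.6541

Y ~ Binomial(n=7, p=0.4):
P(Y ≤ 6) = 0.9984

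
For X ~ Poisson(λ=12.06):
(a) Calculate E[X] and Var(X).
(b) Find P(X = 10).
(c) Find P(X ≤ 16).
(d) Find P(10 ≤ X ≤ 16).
(a) E[X] = 12.0600, Var(X) = 12.0600
(b) P(X = 10) = 0.103781
(c) P(X ≤ 16) = 0.895419
(d) P(10 ≤ X ≤ 16) = 0.658229

We have X ~ Poisson(λ=12.06).

(a) Moments:
E[X] = 12.0600
Var(X) = 12.0600
σ = √Var(X) = 3.4728

(b) Point probability using PMF:
P(X = 10) = 0.103781

(c) Cumulative probability using CDF:
P(X ≤ 16) = F(16) = 0.895419

(d) Range probability:
P(10 ≤ X ≤ 16) = P(X ≤ 16) - P(X ≤ 9)
                   = F(16) - F(9)
                   = 0.895419 - 0.237190
                   = 0.658229

This means approximately 65.8% of outcomes fall in the interval [10, 16].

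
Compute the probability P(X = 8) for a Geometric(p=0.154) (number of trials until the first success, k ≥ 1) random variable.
0.047765

We have X ~ Geometric(p=0.154) (number of trials until the first success, k ≥ 1).

For a Geometric distribution, the PMF gives us the probability of each outcome.

Using the PMF formula:
P(X = 8) = 0.047765

Rounded to 4 decimal places: 0.0478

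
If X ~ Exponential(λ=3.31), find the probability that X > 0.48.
0.204170

We have X ~ Exponential(λ=3.31).

P(X > 0.48) = 1 - P(X ≤ 0.48)
                = 1 - F(0.48)
                = 1 - 0.795830
                = 0.204170

So there's approximately a 20.4% chance that X exceeds 0.48.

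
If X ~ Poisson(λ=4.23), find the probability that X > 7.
0.066022

We have X ~ Poisson(λ=4.23).

P(X > 7) = 1 - P(X ≤ 7)
                = 1 - F(7)
                = 1 - 0.933978
                = 0.066022

So there's approximately a 6.6% chance that X exceeds 7.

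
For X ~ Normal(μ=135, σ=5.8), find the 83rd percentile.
140.5342

We have X ~ Normal(μ=135, σ=5.8).

We want to find x such that P(X ≤ x) = 0.83.

This is the 83rd percentile, which means 83% of values fall below this point.

Using the inverse CDF (quantile function):
x = F⁻¹(0.83) = 140.5342

Verification: P(X ≤ 140.5342) = 0.83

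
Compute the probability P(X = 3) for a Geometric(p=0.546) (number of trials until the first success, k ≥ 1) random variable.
0.112539

We have X ~ Geometric(p=0.546) (number of trials until the first success, k ≥ 1).

For a Geometric distribution, the PMF gives us the probability of each outcome.

Using the PMF formula:
P(X = 3) = 0.112539

Rounded to 4 decimal places: 0.1125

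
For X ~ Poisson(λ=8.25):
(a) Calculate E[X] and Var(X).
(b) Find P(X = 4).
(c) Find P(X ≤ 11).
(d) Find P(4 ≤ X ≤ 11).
(a) E[X] = 8.2500, Var(X) = 8.2500
(b) P(X = 4) = 0.050428
(c) P(X ≤ 11) = 0.869189
(d) P(4 ≤ X ≤ 11) = 0.833432

We have X ~ Poisson(λ=8.25).

(a) Moments:
E[X] = 8.2500
Var(X) = 8.2500
σ = √Var(X) = 2.8723

(b) Point probability using PMF:
P(X = 4) = 0.050428

(c) Cumulative probability using CDF:
P(X ≤ 11) = F(11) = 0.869189

(d) Range probability:
P(4 ≤ X ≤ 11) = P(X ≤ 11) - P(X ≤ 3)
                   = F(11) - F(3)
                   = 0.869189 - 0.035758
                   = 0.833432

This means approximately 83.3% of outcomes fall in the interval [4, 11].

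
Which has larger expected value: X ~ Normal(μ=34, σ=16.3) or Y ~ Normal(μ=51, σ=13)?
Y has larger mean (51.0000 > 34.0000)

Compute the expected value for each distribution:

X ~ Normal(μ=34, σ=16.3):
E[X] = 34.0000

Y ~ Normal(μ=51, σ=13):
E[Y] = 51.0000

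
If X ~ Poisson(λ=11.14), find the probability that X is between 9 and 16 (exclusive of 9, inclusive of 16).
0.613263

We have X ~ Poisson(λ=11.14).

To find P(9 < X ≤ 16), we use:
P(9 < X ≤ 16) = P(X ≤ 16) - P(X ≤ 9)
                 = F(16) - F(9)
                 = 0.938776 - 0.325512
                 = 0.613263

So there's approximately a 61.3% chance that X falls in this range.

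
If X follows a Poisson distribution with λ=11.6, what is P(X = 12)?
0.113591

We have X ~ Poisson(λ=11.6).

For a Poisson distribution, the PMF gives us the probability of each outcome.

Using the PMF formula:
P(X = 12) = 0.113591

Rounded to 4 decimal places: 0.1136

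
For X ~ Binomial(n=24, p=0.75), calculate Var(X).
4.5000

We have X ~ Binomial(n=24, p=0.75).

For a Binomial distribution with n=24, p=0.75:
Var(X) = 4.5000

The variance measures the spread of the distribution around the mean.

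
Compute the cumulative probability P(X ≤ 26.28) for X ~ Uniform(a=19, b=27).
0.910000

We have X ~ Uniform(a=19, b=27).

The CDF gives us P(X ≤ k).

Using the CDF:
P(X ≤ 26.28) = 0.910000

This means there's approximately a 91.0% chance that X is at most 26.28.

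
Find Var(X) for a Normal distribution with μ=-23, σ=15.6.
243.3600

We have X ~ Normal(μ=-23, σ=15.6).

For a Normal distribution with μ=-23, σ=15.6:
Var(X) = 243.3600

The variance measures the spread of the distribution around the mean.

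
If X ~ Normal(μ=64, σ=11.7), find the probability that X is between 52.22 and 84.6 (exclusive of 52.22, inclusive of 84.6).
0.803848

We have X ~ Normal(μ=64, σ=11.7).

To find P(52.22 < X ≤ 84.6), we use:
P(52.22 < X ≤ 84.6) = P(X ≤ 84.6) - P(X ≤ 52.22)
                 = F(84.6) - F(52.22)
                 = 0.960854 - 0.157006
                 = 0.803848

So there's approximately a 80.4% chance that X falls in this range.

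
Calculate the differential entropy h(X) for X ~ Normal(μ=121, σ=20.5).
4.4394 nats

We have X ~ Normal(μ=121, σ=20.5).

The differential entropy measures the uncertainty or information content of the distribution.

For a Normal distribution with μ=121, σ=20.5:
h(X) = 4.4394 nats

(In bits, this would be 6.4046 bits.)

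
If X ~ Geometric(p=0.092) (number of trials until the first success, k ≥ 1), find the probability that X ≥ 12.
0.345895

We have X ~ Geometric(p=0.092) (number of trials until the first success, k ≥ 1).

For discrete distributions, P(X ≥ 12) = 1 - P(X ≤ 11).

P(X ≤ 11) = 0.654105
P(X ≥ 12) = 1 - 0.654105 = 0.345895

So there's approximately a 34.6% chance that X is at least 12.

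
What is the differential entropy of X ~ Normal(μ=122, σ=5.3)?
3.0866 nats

We have X ~ Normal(μ=122, σ=5.3).

The differential entropy measures the uncertainty or information content of the distribution.

For a Normal distribution with μ=122, σ=5.3:
h(X) = 3.0866 nats

(In bits, this would be 4.4531 bits.)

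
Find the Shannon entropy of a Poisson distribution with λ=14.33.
2.7441 nats

We have X ~ Poisson(λ=14.33).

The Shannon entropy measures the uncertainty or information content of the distribution.

For a Poisson distribution with λ=14.33:
H(X) = 2.7441 nats

(In bits, this would be 3.9589 bits.)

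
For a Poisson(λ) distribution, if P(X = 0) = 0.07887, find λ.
λ = 2.5400

For a Poisson(λ) distribution, the PMF at 0 is:
P(X = 0) = λ^0 e^(-λ) / 0! = e^(-λ)

Given P(X = 0) = 0.07887:
e^(-λ) = 0.07887
-λ = ln(0.07887)
λ = -ln(0.07887) = 2.5400

Verification: e^(-2.5400) = 0.07887 ✓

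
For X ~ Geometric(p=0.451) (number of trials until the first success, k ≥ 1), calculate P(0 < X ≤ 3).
0.834531

We have X ~ Geometric(p=0.451) (number of trials until the first success, k ≥ 1).

To find P(0 < X ≤ 3), we use:
P(0 < X ≤ 3) = P(X ≤ 3) - P(X ≤ 0)
                 = F(3) - F(0)
                 = 0.834531 - 0.000000
                 = 0.834531

So there's approximately a 83.5% chance that X falls in this range.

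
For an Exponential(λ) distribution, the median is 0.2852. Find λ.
λ = 2.4304

For X ~ Exponential(λ), the CDF is F(x) = 1 - e^(-λx).
The median m satisfies F(m) = 0.5:
1 - e^(-λm) = 0.5
e^(-λm) = 0.5
λm = ln(2)
m = ln(2) / λ

Given m = 0.2852:
λ = ln(2) / 0.2852 = 0.693147 / 0.2852 = 2.4304

Verification: ln(2) / 2.4304 = 0.2852 ✓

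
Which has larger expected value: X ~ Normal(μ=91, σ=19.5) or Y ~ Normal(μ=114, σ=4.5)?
Y has larger mean (114.0000 > 91.0000)

Compute the expected value for each distribution:

X ~ Normal(μ=91, σ=19.5):
E[X] = 91.0000

Y ~ Normal(μ=114, σ=4.5):
E[Y] = 114.0000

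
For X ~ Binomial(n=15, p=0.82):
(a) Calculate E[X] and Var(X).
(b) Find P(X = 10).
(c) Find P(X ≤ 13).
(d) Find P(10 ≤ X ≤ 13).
(a) E[X] = 12.3000, Var(X) = 2.2140
(b) P(X = 10) = 0.077993
(c) P(X ≤ 13) = 0.781256
(d) P(10 ≤ X ≤ 13) = 0.742555

We have X ~ Binomial(n=15, p=0.82).

(a) Moments:
E[X] = 12.3000
Var(X) = 2.2140
σ = √Var(X) = 1.4880

(b) Point probability using PMF:
P(X = 10) = 0.077993

(c) Cumulative probability using CDF:
P(X ≤ 13) = F(13) = 0.781256

(d) Range probability:
P(10 ≤ X ≤ 13) = P(X ≤ 13) - P(X ≤ 9)
                   = F(13) - F(9)
                   = 0.781256 - 0.038701
                   = 0.742555

This means approximately 74.3% of outcomes fall in the interval [10, 13].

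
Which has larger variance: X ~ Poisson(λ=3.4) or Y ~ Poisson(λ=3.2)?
X has larger variance (3.4000 > 3.2000)

Compute the variance for each distribution:

X ~ Poisson(λ=3.4):
Var(X) = 3.4000

Y ~ Poisson(λ=3.2):
Var(Y) = 3.2000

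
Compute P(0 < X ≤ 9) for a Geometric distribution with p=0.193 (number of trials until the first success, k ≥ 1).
0.854835

We have X ~ Geometric(p=0.193) (number of trials until the first success, k ≥ 1).

To find P(0 < X ≤ 9), we use:
P(0 < X ≤ 9) = P(X ≤ 9) - P(X ≤ 0)
                 = F(9) - F(0)
                 = 0.854835 - 0.000000
                 = 0.854835

So there's approximately a 85.5% chance that X falls in this range.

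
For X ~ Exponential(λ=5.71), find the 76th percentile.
0.2499

We have X ~ Exponential(λ=5.71).

We want to find x such that P(X ≤ x) = 0.76.

This is the 76th percentile, which means 76% of values fall below this point.

Using the inverse CDF (quantile function):
x = F⁻¹(0.76) = 0.2499

Verification: P(X ≤ 0.2499) = 0.76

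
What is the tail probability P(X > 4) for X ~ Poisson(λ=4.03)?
0.377024

We have X ~ Poisson(λ=4.03).

P(X > 4) = 1 - P(X ≤ 4)
                = 1 - F(4)
                = 1 - 0.622976
                = 0.377024

So there's approximately a 37.7% chance that X exceeds 4.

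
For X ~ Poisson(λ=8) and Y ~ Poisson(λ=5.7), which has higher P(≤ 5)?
Y has higher probability (P(Y ≤ 5) = 0.4950 > P(X ≤ 5) = 0.1912)

Compute P(≤ 5) for each distribution:

X ~ Poisson(λ=8):
P(X ≤ 5) = 0.1912

Y ~ Poisson(λ=5.7):
P(Y ≤ 5) = 0.4950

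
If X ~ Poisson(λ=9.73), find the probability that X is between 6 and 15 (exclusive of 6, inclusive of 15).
0.811907

We have X ~ Poisson(λ=9.73).

To find P(6 < X ≤ 15), we use:
P(6 < X ≤ 15) = P(X ≤ 15) - P(X ≤ 6)
                 = F(15) - F(6)
                 = 0.960013 - 0.148106
                 = 0.811907

So there's approximately a 81.2% chance that X falls in this range.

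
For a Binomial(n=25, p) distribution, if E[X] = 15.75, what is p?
p = 0.63

For a Binomial(n, p) distribution:
E[X] = n × p

Given n = 25 and E[X] = 15.75:
15.75 = 25 × p
p = 15.75 / 25 = 0.63

Verification: Binomial(25, 0.63) has E[X] = 15.75 ✓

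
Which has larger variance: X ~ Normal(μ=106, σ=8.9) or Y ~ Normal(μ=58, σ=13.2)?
Y has larger variance (174.2400 > 79.2100)

Compute the variance for each distribution:

X ~ Normal(μ=106, σ=8.9):
Var(X) = 79.2100

Y ~ Normal(μ=58, σ=13.2):
Var(Y) = 174.2400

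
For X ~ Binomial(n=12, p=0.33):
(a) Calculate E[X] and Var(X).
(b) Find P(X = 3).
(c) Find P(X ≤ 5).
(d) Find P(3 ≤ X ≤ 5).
(a) E[X] = 3.9600, Var(X) = 2.6532
(b) P(X = 3) = 0.215099
(c) P(X ≤ 5) = 0.828887
(d) P(3 ≤ X ≤ 5) = 0.641326

We have X ~ Binomial(n=12, p=0.33).

(a) Moments:
E[X] = 3.9600
Var(X) = 2.6532
σ = √Var(X) = 1.6289

(b) Point probability using PMF:
P(X = 3) = 0.215099

(c) Cumulative probability using CDF:
P(X ≤ 5) = F(5) = 0.828887

(d) Range probability:
P(3 ≤ X ≤ 5) = P(X ≤ 5) - P(X ≤ 2)
                   = F(5) - F(2)
                   = 0.828887 - 0.187561
                   = 0.641326

This means approximately 64.1% of outcomes fall in the interval [3, 5].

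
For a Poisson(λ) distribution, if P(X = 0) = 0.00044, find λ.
λ = 7.7287

For a Poisson(λ) distribution, the PMF at 0 is:
P(X = 0) = λ^0 e^(-λ) / 0! = e^(-λ)

Given P(X = 0) = 0.00044:
e^(-λ) = 0.00044
-λ = ln(0.00044)
λ = -ln(0.00044) = 7.7287

Verification: e^(-7.7287) = 0.00044 ✓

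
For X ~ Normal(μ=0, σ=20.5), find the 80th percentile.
17.2532

We have X ~ Normal(μ=0, σ=20.5).

We want to find x such that P(X ≤ x) = 0.8.

This is the 80th percentile, which means 80% of values fall below this point.

Using the inverse CDF (quantile function):
x = F⁻¹(0.8) = 17.2532

Verification: P(X ≤ 17.2532) = 0.8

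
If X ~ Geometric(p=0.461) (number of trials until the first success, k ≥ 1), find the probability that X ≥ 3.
0.290521

We have X ~ Geometric(p=0.461) (number of trials until the first success, k ≥ 1).

For discrete distributions, P(X ≥ 3) = 1 - P(X ≤ 2).

P(X ≤ 2) = 0.709479
P(X ≥ 3) = 1 - 0.709479 = 0.290521

So there's approximately a 29.1% chance that X is at least 3.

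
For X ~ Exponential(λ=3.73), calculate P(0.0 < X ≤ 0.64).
0.908113

We have X ~ Exponential(λ=3.73).

To find P(0.0 < X ≤ 0.64), we use:
P(0.0 < X ≤ 0.64) = P(X ≤ 0.64) - P(X ≤ 0.0)
                 = F(0.64) - F(0.0)
                 = 0.908113 - 0.000000
                 = 0.908113

So there's approximately a 90.8% chance that X falls in this range.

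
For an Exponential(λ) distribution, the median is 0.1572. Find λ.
λ = 4.4093

For X ~ Exponential(λ), the CDF is F(x) = 1 - e^(-λx).
The median m satisfies F(m) = 0.5:
1 - e^(-λm) = 0.5
e^(-λm) = 0.5
λm = ln(2)
m = ln(2) / λ

Given m = 0.1572:
λ = ln(2) / 0.1572 = 0.693147 / 0.1572 = 4.4093

Verification: ln(2) / 4.4093 = 0.1572 ✓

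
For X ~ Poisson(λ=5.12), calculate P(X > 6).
0.255565

We have X ~ Poisson(λ=5.12).

P(X > 6) = 1 - P(X ≤ 6)
                = 1 - F(6)
                = 1 - 0.744435
                = 0.255565

So there's approximately a 25.6% chance that X exceeds 6.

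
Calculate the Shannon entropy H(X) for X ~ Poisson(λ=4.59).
2.1595 nats

We have X ~ Poisson(λ=4.59).

The Shannon entropy measures the uncertainty or information content of the distribution.

For a Poisson distribution with λ=4.59:
H(X) = 2.1595 nats

(In bits, this would be 3.1155 bits.)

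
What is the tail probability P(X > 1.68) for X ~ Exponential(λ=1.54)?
0.075230

We have X ~ Exponential(λ=1.54).

P(X > 1.68) = 1 - P(X ≤ 1.68)
                = 1 - F(1.68)
                = 1 - 0.924770
                = 0.075230

So there's approximately a 7.5% chance that X exceeds 1.68.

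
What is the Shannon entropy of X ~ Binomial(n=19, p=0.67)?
2.1337 nats

We have X ~ Binomial(n=19, p=0.67).

The Shannon entropy measures the uncertainty or information content of the distribution.

For a Binomial distribution with n=19, p=0.67:
H(X) = 2.1337 nats

(In bits, this would be 3.0782 bits.)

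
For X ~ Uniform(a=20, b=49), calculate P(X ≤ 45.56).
0.881379

We have X ~ Uniform(a=20, b=49).

The CDF gives us P(X ≤ k).

Using the CDF:
P(X ≤ 45.56) = 0.881379

This means there's approximately a 88.1% chance that X is at most 45.56.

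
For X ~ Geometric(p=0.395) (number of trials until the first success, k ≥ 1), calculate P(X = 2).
0.238975

We have X ~ Geometric(p=0.395) (number of trials until the first success, k ≥ 1).

For a Geometric distribution, the PMF gives us the probability of each outcome.

Using the PMF formula:
P(X = 2) = 0.238975

Rounded to 4 decimal places: 0.2390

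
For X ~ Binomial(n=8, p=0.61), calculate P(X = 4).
0.224221

We have X ~ Binomial(n=8, p=0.61).

For a Binomial distribution, the PMF gives us the probability of each outcome.

Using the PMF formula:
P(X = 4) = 0.224221

Rounded to 4 decimal places: 0.2242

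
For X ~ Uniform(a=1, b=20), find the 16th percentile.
4.0400

We have X ~ Uniform(a=1, b=20).

We want to find x such that P(X ≤ x) = 0.16.

This is the 16th percentile, which means 16% of values fall below this point.

Using the inverse CDF (quantile function):
x = F⁻¹(0.16) = 4.0400

Verification: P(X ≤ 4.0400) = 0.16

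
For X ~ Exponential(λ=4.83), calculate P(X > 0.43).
0.125318

We have X ~ Exponential(λ=4.83).

P(X > 0.43) = 1 - P(X ≤ 0.43)
                = 1 - F(0.43)
                = 1 - 0.874682
                = 0.125318

So there's approximately a 12.5% chance that X exceeds 0.43.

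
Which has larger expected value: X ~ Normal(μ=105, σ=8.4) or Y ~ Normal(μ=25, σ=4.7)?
X has larger mean (105.0000 > 25.0000)

Compute the expected value for each distribution:

X ~ Normal(μ=105, σ=8.4):
E[X] = 105.0000

Y ~ Normal(μ=25, σ=4.7):
E[Y] = 25.0000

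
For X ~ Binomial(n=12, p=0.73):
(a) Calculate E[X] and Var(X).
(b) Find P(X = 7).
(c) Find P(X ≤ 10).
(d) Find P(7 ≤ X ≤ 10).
(a) E[X] = 8.7600, Var(X) = 2.3652
(b) P(X = 7) = 0.125546
(c) P(X ≤ 10) = 0.875451
(d) P(7 ≤ X ≤ 10) = 0.799402

We have X ~ Binomial(n=12, p=0.73).

(a) Moments:
E[X] = 8.7600
Var(X) = 2.3652
σ = √Var(X) = 1.5379

(b) Point probability using PMF:
P(X = 7) = 0.125546

(c) Cumulative probability using CDF:
P(X ≤ 10) = F(10) = 0.875451

(d) Range probability:
P(7 ≤ X ≤ 10) = P(X ≤ 10) - P(X ≤ 6)
                   = F(10) - F(6)
                   = 0.875451 - 0.076049
                   = 0.799402

This means approximately 79.9% of outcomes fall in the interval [7, 10].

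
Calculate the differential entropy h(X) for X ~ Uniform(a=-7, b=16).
3.1355 nats

We have X ~ Uniform(a=-7, b=16).

The differential entropy measures the uncertainty or information content of the distribution.

For a Uniform distribution with a=-7, b=16:
h(X) = 3.1355 nats

(In bits, this would be 4.5236 bits.)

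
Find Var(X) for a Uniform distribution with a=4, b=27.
44.0833

We have X ~ Uniform(a=4, b=27).

For a Uniform distribution with a=4, b=27:
Var(X) = 44.0833

The variance measures the spread of the distribution around the mean.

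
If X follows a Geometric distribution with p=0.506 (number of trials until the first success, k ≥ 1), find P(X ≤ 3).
0.879446

We have X ~ Geometric(p=0.506) (number of trials until the first success, k ≥ 1).

The CDF gives us P(X ≤ k).

Using the CDF:
P(X ≤ 3) = 0.879446

This means there's approximately a 87.9% chance that X is at most 3.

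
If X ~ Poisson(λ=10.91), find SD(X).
3.3030

We have X ~ Poisson(λ=10.91).

For a Poisson distribution with λ=10.91:
σ = √Var(X) = 3.3030

The standard deviation is the square root of the variance.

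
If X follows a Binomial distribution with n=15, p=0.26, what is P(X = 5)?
0.175687

We have X ~ Binomial(n=15, p=0.26).

For a Binomial distribution, the PMF gives us the probability of each outcome.

Using the PMF formula:
P(X = 5) = 0.175687

Rounded to 4 decimal places: 0.1757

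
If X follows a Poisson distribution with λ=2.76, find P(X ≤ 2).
0.479043

We have X ~ Poisson(λ=2.76).

The CDF gives us P(X ≤ k).

Using the CDF:
P(X ≤ 2) = 0.479043

This means there's approximately a 47.9% chance that X is at most 2.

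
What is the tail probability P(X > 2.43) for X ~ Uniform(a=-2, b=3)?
0.114000

We have X ~ Uniform(a=-2, b=3).

P(X > 2.43) = 1 - P(X ≤ 2.43)
                = 1 - F(2.43)
                = 1 - 0.886000
                = 0.114000

So there's approximately a 11.4% chance that X exceeds 2.43.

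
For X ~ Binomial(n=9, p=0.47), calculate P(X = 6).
0.134801

We have X ~ Binomial(n=9, p=0.47).

For a Binomial distribution, the PMF gives us the probability of each outcome.

Using the PMF formula:
P(X = 6) = 0.134801

Rounded to 4 decimal places: 0.1348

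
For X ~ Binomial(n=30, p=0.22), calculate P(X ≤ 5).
0.326083

We have X ~ Binomial(n=30, p=0.22).

The CDF gives us P(X ≤ k).

Using the CDF:
P(X ≤ 5) = 0.326083

This means there's approximately a 32.6% chance that X is at most 5.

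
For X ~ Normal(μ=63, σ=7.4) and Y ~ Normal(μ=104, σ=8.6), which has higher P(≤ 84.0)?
X has higher probability (P(X ≤ 84.0) = 0.9977 > P(Y ≤ 84.0) = 0.0100)

Compute P(≤ 84.0) for each distribution:

X ~ Normal(μ=63, σ=7.4):
P(X ≤ 84.0) = 0.9977

Y ~ Normal(μ=104, σ=8.6):
P(Y ≤ 84.0) = 0.0100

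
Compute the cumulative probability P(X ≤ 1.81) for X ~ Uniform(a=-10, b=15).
0.472400

We have X ~ Uniform(a=-10, b=15).

The CDF gives us P(X ≤ k).

Using the CDF:
P(X ≤ 1.81) = 0.472400

This means there's approximately a 47.2% chance that X is at most 1.81.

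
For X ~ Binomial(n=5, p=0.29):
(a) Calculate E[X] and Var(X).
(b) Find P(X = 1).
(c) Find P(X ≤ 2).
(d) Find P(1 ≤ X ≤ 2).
(a) E[X] = 1.4500, Var(X) = 1.0295
(b) P(X = 1) = 0.368469
(c) P(X ≤ 2) = 0.849895
(d) P(1 ≤ X ≤ 2) = 0.669473

We have X ~ Binomial(n=5, p=0.29).

(a) Moments:
E[X] = 1.4500
Var(X) = 1.0295
σ = √Var(X) = 1.0146

(b) Point probability using PMF:
P(X = 1) = 0.368469

(c) Cumulative probability using CDF:
P(X ≤ 2) = F(2) = 0.849895

(d) Range probability:
P(1 ≤ X ≤ 2) = P(X ≤ 2) - P(X ≤ 0)
                   = F(2) - F(0)
                   = 0.849895 - 0.180423
                   = 0.669473

This means approximately 66.9% of outcomes fall in the interval [1, 2].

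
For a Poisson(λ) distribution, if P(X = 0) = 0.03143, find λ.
λ = 3.4600

For a Poisson(λ) distribution, the PMF at 0 is:
P(X = 0) = λ^0 e^(-λ) / 0! = e^(-λ)

Given P(X = 0) = 0.03143:
e^(-λ) = 0.03143
-λ = ln(0.03143)
λ = -ln(0.03143) = 3.4600

Verification: e^(-3.4600) = 0.03143 ✓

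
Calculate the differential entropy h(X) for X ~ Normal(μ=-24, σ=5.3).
3.0866 nats

We have X ~ Normal(μ=-24, σ=5.3).

The differential entropy measures the uncertainty or information content of the distribution.

For a Normal distribution with μ=-24, σ=5.3:
h(X) = 3.0866 nats

(In bits, this would be 4.4531 bits.)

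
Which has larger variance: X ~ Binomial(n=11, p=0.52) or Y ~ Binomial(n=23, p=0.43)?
Y has larger variance (5.6373 > 2.7456)

Compute the variance for each distribution:

X ~ Binomial(n=11, p=0.52):
Var(X) = 2.7456

Y ~ Binomial(n=23, p=0.43):
Var(Y) = 5.6373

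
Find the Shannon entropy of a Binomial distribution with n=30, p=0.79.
2.2149 nats

We have X ~ Binomial(n=30, p=0.79).

The Shannon entropy measures the uncertainty or information content of the distribution.

For a Binomial distribution with n=30, p=0.79:
H(X) = 2.2149 nats

(In bits, this would be 3.1954 bits.)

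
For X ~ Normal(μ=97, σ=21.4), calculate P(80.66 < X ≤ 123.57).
0.670239

We have X ~ Normal(μ=97, σ=21.4).

To find P(80.66 < X ≤ 123.57), we use:
P(80.66 < X ≤ 123.57) = P(X ≤ 123.57) - P(X ≤ 80.66)
                 = F(123.57) - F(80.66)
                 = 0.892806 - 0.222567
                 = 0.670239

So there's approximately a 67.0% chance that X falls in this range.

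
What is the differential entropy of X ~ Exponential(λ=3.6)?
-0.2809 nats

We have X ~ Exponential(λ=3.6).

The differential entropy measures the uncertainty or information content of the distribution.

For an Exponential distribution with λ=3.6:
h(X) = -0.2809 nats

(In bits, this would be -0.4053 bits.)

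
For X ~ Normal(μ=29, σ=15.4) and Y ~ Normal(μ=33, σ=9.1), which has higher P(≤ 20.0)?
X has higher probability (P(X ≤ 20.0) = 0.2795 > P(Y ≤ 20.0) = 0.0766)

Compute P(≤ 20.0) for each distribution:

X ~ Normal(μ=29, σ=15.4):
P(X ≤ 20.0) = 0.2795

Y ~ Normal(μ=33, σ=9.1):
P(Y ≤ 20.0) = 0.0766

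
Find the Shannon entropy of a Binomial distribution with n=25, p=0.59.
2.3181 nats

We have X ~ Binomial(n=25, p=0.59).

The Shannon entropy measures the uncertainty or information content of the distribution.

For a Binomial distribution with n=25, p=0.59:
H(X) = 2.3181 nats

(In bits, this would be 3.3443 bits.)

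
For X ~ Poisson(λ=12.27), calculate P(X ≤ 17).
0.926097

We have X ~ Poisson(λ=12.27).

The CDF gives us P(X ≤ k).

Using the CDF:
P(X ≤ 17) = 0.926097

This means there's approximately a 92.6% chance that X is at most 17.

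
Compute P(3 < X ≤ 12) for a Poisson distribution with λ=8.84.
0.863346

We have X ~ Poisson(λ=8.84).

To find P(3 < X ≤ 12), we use:
P(3 < X ≤ 12) = P(X ≤ 12) - P(X ≤ 3)
                 = F(12) - F(3)
                 = 0.887104 - 0.023758
                 = 0.863346

So there's approximately a 86.3% chance that X falls in this range.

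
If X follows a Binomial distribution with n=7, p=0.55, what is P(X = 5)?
0.214022

We have X ~ Binomial(n=7, p=0.55).

For a Binomial distribution, the PMF gives us the probability of each outcome.

Using the PMF formula:
P(X = 5) = 0.214022

Rounded to 4 decimal places: 0.2140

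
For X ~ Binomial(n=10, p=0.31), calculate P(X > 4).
0.167947

We have X ~ Binomial(n=10, p=0.31).

P(X > 4) = 1 - P(X ≤ 4)
                = 1 - F(4)
                = 1 - 0.832053
                = 0.167947

So there's approximately a 16.8% chance that X exceeds 4.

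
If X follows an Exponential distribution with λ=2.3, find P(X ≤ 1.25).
0.943584

We have X ~ Exponential(λ=2.3).

The CDF gives us P(X ≤ k).

Using the CDF:
P(X ≤ 1.25) = 0.943584

This means there's approximately a 94.4% chance that X is at most 1.25.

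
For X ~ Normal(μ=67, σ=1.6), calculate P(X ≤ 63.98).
0.029547

We have X ~ Normal(μ=67, σ=1.6).

The CDF gives us P(X ≤ k).

Using the CDF:
P(X ≤ 63.98) = 0.029547

This means there's approximately a 3.0% chance that X is at most 63.98.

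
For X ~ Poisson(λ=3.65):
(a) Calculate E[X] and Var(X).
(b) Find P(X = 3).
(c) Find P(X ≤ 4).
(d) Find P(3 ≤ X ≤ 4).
(a) E[X] = 3.6500, Var(X) = 3.6500
(b) P(X = 3) = 0.210646
(c) P(X ≤ 4) = 0.696852
(d) P(3 ≤ X ≤ 4) = 0.402860

We have X ~ Poisson(λ=3.65).

(a) Moments:
E[X] = 3.6500
Var(X) = 3.6500
σ = √Var(X) = 1.9105

(b) Point probability using PMF:
P(X = 3) = 0.210646

(c) Cumulative probability using CDF:
P(X ≤ 4) = F(4) = 0.696852

(d) Range probability:
P(3 ≤ X ≤ 4) = P(X ≤ 4) - P(X ≤ 2)
                   = F(4) - F(2)
                   = 0.696852 - 0.293992
                   = 0.402860

This means approximately 40.3% of outcomes fall in the interval [3, 4].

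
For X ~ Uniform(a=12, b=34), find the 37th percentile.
20.1400

We have X ~ Uniform(a=12, b=34).

We want to find x such that P(X ≤ x) = 0.37.

This is the 37th percentile, which means 37% of values fall below this point.

Using the inverse CDF (quantile function):
x = F⁻¹(0.37) = 20.1400

Verification: P(X ≤ 20.1400) = 0.37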